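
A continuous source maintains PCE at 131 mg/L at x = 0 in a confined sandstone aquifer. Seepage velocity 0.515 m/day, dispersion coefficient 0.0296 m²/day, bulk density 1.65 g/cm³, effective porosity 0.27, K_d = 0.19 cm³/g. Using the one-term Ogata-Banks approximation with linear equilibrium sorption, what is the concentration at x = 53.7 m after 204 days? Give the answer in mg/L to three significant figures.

Retardation factor R = 1 + ρ_b·K_d/n = 1 + 1.65 × 0.19/0.27 = 2.161.
Sorption retards both mechanisms: v_R = v/R = 0.2383 m/day, D_R = D/R = 0.01370 m²/day.
v_R·t = 0.2383 × 204 = 48.6132 m; 2√(D_R t) = 3.344 m; argument = (53.7 − 48.6132)/3.344 = 1.521.
C = C₀ × ½·erfc(1.521) = 131 × 0.01574 = 2.06 mg/L.

2.06 mg/L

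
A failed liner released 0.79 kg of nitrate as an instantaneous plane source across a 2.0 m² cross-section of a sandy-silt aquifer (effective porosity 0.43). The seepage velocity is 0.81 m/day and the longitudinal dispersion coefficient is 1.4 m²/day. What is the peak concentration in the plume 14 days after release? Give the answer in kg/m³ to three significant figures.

The peak of an instantaneous 1D plume sits at x = vt; there the Gaussian factor is 1 and C_max = M/(n_e·A·√(4πDt)), where n_e·A is the pore area the mass is dissolved in.
√(4πDt) = √(4π × 1.4 × 14) = 15.69 m, so C_max = 0.79/(0.43 × 2.0 × 15.69) = 0.0585 kg/m³.

0.0585 kg/m³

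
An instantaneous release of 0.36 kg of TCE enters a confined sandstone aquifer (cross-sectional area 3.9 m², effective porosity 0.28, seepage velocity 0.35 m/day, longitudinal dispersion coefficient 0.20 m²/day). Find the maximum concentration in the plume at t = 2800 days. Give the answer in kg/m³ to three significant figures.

0.00393 kg/m³

The peak of an instantaneous 1D plume sits at x = vt; there the Gaussian factor is 1 and C_max = M/(n_e·A·√(4πDt)), where n_e·A is the pore area the mass is dissolved in.
√(4πDt) = √(4π × 0.20 × 2800) = 83.89 m, so C_max = 0.36/(0.28 × 3.9 × 83.89) = 0.00393 kg/m³.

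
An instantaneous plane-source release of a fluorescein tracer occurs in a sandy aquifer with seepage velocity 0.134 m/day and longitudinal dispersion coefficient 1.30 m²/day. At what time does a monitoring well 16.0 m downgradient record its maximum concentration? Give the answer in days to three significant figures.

67.2 days

For the 1D instantaneous-source solution, setting ∂C/∂t = 0 at fixed x gives v²t² + 2Dt − x² = 0, so t = (√(D² + v²x²) − D)/v².
√(D² + v²x²) = √(1.30² + 0.134² × 16.0²) = 2.507; v² = 0.017956.
t = (2.507 − 1.30)/0.017956 = 67.2 days (vs. the pure-advection estimate x/v = 119 d).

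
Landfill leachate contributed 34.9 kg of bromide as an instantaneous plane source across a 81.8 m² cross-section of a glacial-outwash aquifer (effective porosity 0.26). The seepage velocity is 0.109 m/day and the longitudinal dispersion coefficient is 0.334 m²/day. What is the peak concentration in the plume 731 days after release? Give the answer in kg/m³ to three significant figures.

The peak of an instantaneous 1D plume sits at x = vt; there the Gaussian factor is 1 and C_max = M/(n_e·A·√(4πDt)), where n_e·A is the pore area the mass is dissolved in.
√(4πDt) = √(4π × 0.334 × 731) = 55.39 m, so C_max = 34.9/(0.26 × 81.8 × 55.39) = 0.0296 kg/m³.

0.0296 kg/m³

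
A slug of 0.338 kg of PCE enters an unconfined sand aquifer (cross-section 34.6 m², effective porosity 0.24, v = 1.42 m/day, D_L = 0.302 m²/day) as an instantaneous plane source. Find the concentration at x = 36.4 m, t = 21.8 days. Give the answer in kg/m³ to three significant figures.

For an instantaneous plane source, C(x,t) = M/(n_e·A·√(4πDt)) · exp(−(x−vt)²/(4Dt)), with n_e·A the pore (flow) area.
Plume center vt = 1.42 × 21.8 = 30.956 m, so the well at 36.4 m is 5.444 m downgradient of the peak.
√(4πDt) = 9.096 m, giving peak height M/(n_e·A·√(4πDt)) = 0.338/(0.24 × 34.6 × 9.096) = 0.004475 kg/m³.
(x−vt)²/(4Dt) = (5.444)²/(4 × 0.302 × 21.8) = 1.125; exp(−1.125) = 0.3247.
C = 0.004475 × 0.3247 = 0.00145 kg/m³.

0.00145 kg/m³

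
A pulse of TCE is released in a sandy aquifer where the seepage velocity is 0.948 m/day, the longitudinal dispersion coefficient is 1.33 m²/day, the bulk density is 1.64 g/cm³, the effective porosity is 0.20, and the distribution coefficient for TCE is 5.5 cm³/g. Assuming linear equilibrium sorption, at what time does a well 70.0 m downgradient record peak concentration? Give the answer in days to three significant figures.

3340 days

Retardation factor R = 1 + ρ_b·K_d/n = 1 + 1.64 × 5.5/0.20 = 46.10.
Sorption retards both mechanisms: v_R = v/R = 0.02056 m/day, D_R = D/R = 0.02885 m²/day.
Peak time from v_R²t² + 2D_R t − x² = 0: t = (√(D_R² + v_R²x²) − D_R)/v_R².
√(D_R² + v_R²x²) = √(0.02885² + 0.02056² × 70.0²) = 1.439; v_R² = 0.0004227.
t = (1.439 − 0.02885)/0.0004227 = 3340 days.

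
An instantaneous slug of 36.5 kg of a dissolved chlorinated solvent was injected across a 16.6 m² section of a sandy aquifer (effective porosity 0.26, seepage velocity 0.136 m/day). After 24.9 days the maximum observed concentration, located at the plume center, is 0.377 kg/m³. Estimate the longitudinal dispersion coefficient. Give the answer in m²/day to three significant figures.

At the plume center C_max = M/(n_e·A·√(4πDt)), so D = M²/(4πt·(n_e·A·C_max)²).
n_e·A·C_max = 0.26 × 16.6 × 0.377 = 1.627 kg/m.
D = 36.5²/(4π × 24.9 × 1.627²) = 1.61 m²/day.

1.61 m²/day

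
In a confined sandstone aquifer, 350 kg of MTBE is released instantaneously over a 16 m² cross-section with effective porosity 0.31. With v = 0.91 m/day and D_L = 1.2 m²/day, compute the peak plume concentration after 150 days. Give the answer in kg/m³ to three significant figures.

1.48 kg/m³

The peak of an instantaneous 1D plume sits at x = vt; there the Gaussian factor is 1 and C_max = M/(n_e·A·√(4πDt)), where n_e·A is the pore area the mass is dissolved in.
√(4πDt) = √(4π × 1.2 × 150) = 47.56 m, so C_max = 350/(0.31 × 16 × 47.56) = 1.48 kg/m³.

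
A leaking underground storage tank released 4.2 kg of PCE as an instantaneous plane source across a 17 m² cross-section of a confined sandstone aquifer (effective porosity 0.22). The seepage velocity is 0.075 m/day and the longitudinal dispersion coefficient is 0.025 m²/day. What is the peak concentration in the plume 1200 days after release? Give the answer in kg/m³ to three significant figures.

The peak of an instantaneous 1D plume sits at x = vt; there the Gaussian factor is 1 and C_max = M/(n_e·A·√(4πDt)), where n_e·A is the pore area the mass is dissolved in.
√(4πDt) = √(4π × 0.025 × 1200) = 19.42 m, so C_max = 4.2/(0.22 × 17 × 19.42) = 0.0578 kg/m³.

0.0578 kg/m³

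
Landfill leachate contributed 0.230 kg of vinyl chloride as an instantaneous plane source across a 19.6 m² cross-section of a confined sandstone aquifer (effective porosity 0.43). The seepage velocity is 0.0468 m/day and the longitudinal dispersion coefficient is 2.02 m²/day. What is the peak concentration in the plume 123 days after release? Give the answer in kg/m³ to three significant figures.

The peak of an instantaneous 1D plume sits at x = vt; there the Gaussian factor is 1 and C_max = M/(n_e·A·√(4πDt)), where n_e·A is the pore area the mass is dissolved in.
√(4πDt) = √(4π × 2.02 × 123) = 55.88 m, so C_max = 0.230/(0.43 × 19.6 × 55.88) = 0.000488 kg/m³.

0.000488 kg/m³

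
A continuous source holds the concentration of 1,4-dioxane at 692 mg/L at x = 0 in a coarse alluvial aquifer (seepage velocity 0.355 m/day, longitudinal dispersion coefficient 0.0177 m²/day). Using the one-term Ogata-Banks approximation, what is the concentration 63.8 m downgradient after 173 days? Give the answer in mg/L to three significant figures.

For a continuous step input, C/C₀ ≈ ½·erfc((x−vt)/(2√(Dt))).
vt = 0.355 × 173 = 61.415 m and 2√(Dt) = 2√(0.0177 × 173) = 3.500 m.
Argument (x−vt)/(2√(Dt)) = (63.8 − 61.415)/3.500 = 0.6814; ½·erfc(0.6814) = 0.1676.
C = 692 × 0.1676 = 116 mg/L.

116 mg/L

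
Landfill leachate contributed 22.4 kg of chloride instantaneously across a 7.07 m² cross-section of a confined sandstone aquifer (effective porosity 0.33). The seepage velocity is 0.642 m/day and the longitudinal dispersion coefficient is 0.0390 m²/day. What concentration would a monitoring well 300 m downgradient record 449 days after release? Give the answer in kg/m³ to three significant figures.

For an instantaneous plane source, C(x,t) = M/(n_e·A·√(4πDt)) · exp(−(x−vt)²/(4Dt)), with n_e·A the pore (flow) area.
Plume center vt = 0.642 × 449 = 288.258 m, so the well at 300 m is 11.742 m downgradient of the peak.
√(4πDt) = 14.83 m, giving peak height M/(n_e·A·√(4πDt)) = 22.4/(0.33 × 7.07 × 14.83) = 0.6474 kg/m³.
(x−vt)²/(4Dt) = (11.742)²/(4 × 0.0390 × 449) = 1.968; exp(−1.968) = 0.1397.
C = 0.6474 × 0.1397 = 0.0904 kg/m³.

0.0904 kg/m³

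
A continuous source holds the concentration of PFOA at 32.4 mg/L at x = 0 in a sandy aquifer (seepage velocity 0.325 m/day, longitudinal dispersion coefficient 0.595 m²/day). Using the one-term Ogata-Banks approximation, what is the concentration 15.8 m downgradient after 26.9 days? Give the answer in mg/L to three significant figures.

3.44 mg/L

For a continuous step input, C/C₀ ≈ ½·erfc((x−vt)/(2√(Dt))).
vt = 0.325 × 26.9 = 8.7425 m and 2√(Dt) = 2√(0.595 × 26.9) = 8.001 m.
Argument (x−vt)/(2√(Dt)) = (15.8 − 8.7425)/8.001 = 0.8821; ½·erfc(0.8821) = 0.1061.
C = 32.4 × 0.1061 = 3.44 mg/L.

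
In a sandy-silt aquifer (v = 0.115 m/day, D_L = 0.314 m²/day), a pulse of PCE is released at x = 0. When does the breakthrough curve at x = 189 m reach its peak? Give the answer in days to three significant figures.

1620 days

For the 1D instantaneous-source solution, setting ∂C/∂t = 0 at fixed x gives v²t² + 2Dt − x² = 0, so t = (√(D² + v²x²) − D)/v².
√(D² + v²x²) = √(0.314² + 0.115² × 189²) = 21.74; v² = 0.013225.
t = (21.74 − 0.314)/0.013225 = 1620 days (vs. the pure-advection estimate x/v = 1640 d).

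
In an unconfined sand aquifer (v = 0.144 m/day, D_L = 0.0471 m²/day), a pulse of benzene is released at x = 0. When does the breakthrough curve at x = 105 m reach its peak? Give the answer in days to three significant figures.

727 days

For the 1D instantaneous-source solution, setting ∂C/∂t = 0 at fixed x gives v²t² + 2Dt − x² = 0, so t = (√(D² + v²x²) − D)/v².
√(D² + v²x²) = √(0.0471² + 0.144² × 105²) = 15.12; v² = 0.020736.
t = (15.12 − 0.0471)/0.020736 = 727 days (vs. the pure-advection estimate x/v = 729 d).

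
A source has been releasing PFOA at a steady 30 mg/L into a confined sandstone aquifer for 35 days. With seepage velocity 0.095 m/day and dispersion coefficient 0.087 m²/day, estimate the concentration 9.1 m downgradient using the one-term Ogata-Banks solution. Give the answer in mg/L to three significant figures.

For a continuous step input, C/C₀ ≈ ½·erfc((x−vt)/(2√(Dt))).
vt = 0.095 × 35 = 3.325 m and 2√(Dt) = 2√(0.087 × 35) = 3.490 m.
Argument (x−vt)/(2√(Dt)) = (9.1 − 3.325)/3.490 = 1.655; ½·erfc(1.655) = 0.009628.
C = 30 × 0.009628 = 0.289 mg/L.

0.289 mg/L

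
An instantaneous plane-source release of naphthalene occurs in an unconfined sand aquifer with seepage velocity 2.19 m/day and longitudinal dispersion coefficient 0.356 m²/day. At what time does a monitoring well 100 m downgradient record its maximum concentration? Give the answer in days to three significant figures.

For the 1D instantaneous-source solution, setting ∂C/∂t = 0 at fixed x gives v²t² + 2Dt − x² = 0, so t = (√(D² + v²x²) − D)/v².
√(D² + v²x²) = √(0.356² + 2.19² × 100²) = 219.0; v² = 4.7961.
t = (219.0 − 0.356)/4.7961 = 45.6 days (vs. the pure-advection estimate x/v = 45.7 d).

45.6 days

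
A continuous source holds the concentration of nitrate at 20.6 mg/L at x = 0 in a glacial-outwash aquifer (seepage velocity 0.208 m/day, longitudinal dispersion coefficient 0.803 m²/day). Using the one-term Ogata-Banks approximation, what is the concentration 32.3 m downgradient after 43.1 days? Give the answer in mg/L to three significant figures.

For a continuous step input, C/C₀ ≈ ½·erfc((x−vt)/(2√(Dt))).
vt = 0.208 × 43.1 = 8.9648 m and 2√(Dt) = 2√(0.803 × 43.1) = 11.77 m.
Argument (x−vt)/(2√(Dt)) = (32.3 − 8.9648)/11.77 = 1.983; ½·erfc(1.983) = 0.002521.
C = 20.6 × 0.002521 = 0.0519 mg/L.

0.0519 mg/L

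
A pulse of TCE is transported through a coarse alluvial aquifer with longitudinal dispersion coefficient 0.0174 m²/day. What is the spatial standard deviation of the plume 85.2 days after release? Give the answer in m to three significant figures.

1.72 m

Dispersive spreading gives a Gaussian with σ² = 2Dt; advection only shifts the center.
σ = √(2 × 0.0174 × 85.2) = 1.72 m.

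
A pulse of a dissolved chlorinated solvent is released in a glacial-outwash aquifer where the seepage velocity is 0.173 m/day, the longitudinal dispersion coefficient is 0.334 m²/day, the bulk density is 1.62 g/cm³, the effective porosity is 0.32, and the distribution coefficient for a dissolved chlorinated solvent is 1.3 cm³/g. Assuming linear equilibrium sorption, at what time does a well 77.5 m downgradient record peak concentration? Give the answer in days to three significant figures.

3310 days

Retardation factor R = 1 + ρ_b·K_d/n = 1 + 1.62 × 1.3/0.32 = 7.581.
Sorption retards both mechanisms: v_R = v/R = 0.02282 m/day, D_R = D/R = 0.04406 m²/day.
Peak time from v_R²t² + 2D_R t − x² = 0: t = (√(D_R² + v_R²x²) − D_R)/v_R².
√(D_R² + v_R²x²) = √(0.04406² + 0.02282² × 77.5²) = 1.769; v_R² = 0.0005208.
t = (1.769 − 0.04406)/0.0005208 = 3310 days.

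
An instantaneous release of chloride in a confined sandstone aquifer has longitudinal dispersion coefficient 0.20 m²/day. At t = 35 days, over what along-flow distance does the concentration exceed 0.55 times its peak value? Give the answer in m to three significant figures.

8.18 m

The plume is Gaussian with σ = √(2Dt) = √(2 × 0.20 × 35) = 3.742 m.
C/C_peak = exp(−Δx²/(2σ²)) = 0.55 ⇒ Δx = σ·√(−2 ln 0.55) = 3.742 × 1.093 = 4.090 m.
Width = 2Δx = 8.18 m.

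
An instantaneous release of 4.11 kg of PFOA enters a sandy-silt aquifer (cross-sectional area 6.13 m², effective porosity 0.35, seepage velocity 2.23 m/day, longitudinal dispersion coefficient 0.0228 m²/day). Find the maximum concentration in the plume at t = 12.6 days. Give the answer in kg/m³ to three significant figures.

The peak of an instantaneous 1D plume sits at x = vt; there the Gaussian factor is 1 and C_max = M/(n_e·A·√(4πDt)), where n_e·A is the pore area the mass is dissolved in.
√(4πDt) = √(4π × 0.0228 × 12.6) = 1.900 m, so C_max = 4.11/(0.35 × 6.13 × 1.900) = 1.01 kg/m³.

1.01 kg/m³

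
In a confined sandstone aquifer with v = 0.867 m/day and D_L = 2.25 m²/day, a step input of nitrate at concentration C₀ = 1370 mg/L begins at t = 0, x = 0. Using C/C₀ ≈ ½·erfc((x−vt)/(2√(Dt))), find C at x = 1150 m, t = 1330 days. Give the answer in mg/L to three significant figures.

For a continuous step input, C/C₀ ≈ ½·erfc((x−vt)/(2√(Dt))).
vt = 0.867 × 1330 = 1153.11 m and 2√(Dt) = 2√(2.25 × 1330) = 109.4 m.
Argument (x−vt)/(2√(Dt)) = (1150 − 1153.11)/109.4 = -0.02843; ½·erfc(-0.02843) = 0.5160.
C = 1370 × 0.5160 = 707 mg/L.

707 mg/L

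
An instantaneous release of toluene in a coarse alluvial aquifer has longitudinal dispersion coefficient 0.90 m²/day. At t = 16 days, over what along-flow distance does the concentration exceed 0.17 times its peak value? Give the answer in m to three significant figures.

The plume is Gaussian with σ = √(2Dt) = √(2 × 0.90 × 16) = 5.367 m.
C/C_peak = exp(−Δx²/(2σ²)) = 0.17 ⇒ Δx = σ·√(−2 ln 0.17) = 5.367 × 1.883 = 10.11 m.
Width = 2Δx = 20.2 m.

20.2 m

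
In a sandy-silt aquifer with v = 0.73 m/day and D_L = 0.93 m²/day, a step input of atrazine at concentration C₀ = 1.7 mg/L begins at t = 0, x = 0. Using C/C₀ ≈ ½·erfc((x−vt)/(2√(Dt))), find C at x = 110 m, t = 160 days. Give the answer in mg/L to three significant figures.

For a continuous step input, C/C₀ ≈ ½·erfc((x−vt)/(2√(Dt))).
vt = 0.73 × 160 = 116.8 m and 2√(Dt) = 2√(0.93 × 160) = 24.40 m.
Argument (x−vt)/(2√(Dt)) = (110 − 116.8)/24.40 = -0.2787; ½·erfc(-0.2787) = 0.6533.
C = 1.7 × 0.6533 = 1.11 mg/L.

1.11 mg/L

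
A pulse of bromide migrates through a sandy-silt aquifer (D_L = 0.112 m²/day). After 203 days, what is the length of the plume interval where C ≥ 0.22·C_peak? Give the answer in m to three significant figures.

23.5 m

The plume is Gaussian with σ = √(2Dt) = √(2 × 0.112 × 203) = 6.743 m.
C/C_peak = exp(−Δx²/(2σ²)) = 0.22 ⇒ Δx = σ·√(−2 ln 0.22) = 6.743 × 1.740 = 11.73 m.
Width = 2Δx = 23.5 m.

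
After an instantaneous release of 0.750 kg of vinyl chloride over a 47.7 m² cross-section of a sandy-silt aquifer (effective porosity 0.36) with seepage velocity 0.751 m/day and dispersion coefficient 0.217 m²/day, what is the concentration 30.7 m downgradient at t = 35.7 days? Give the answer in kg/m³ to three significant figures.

For an instantaneous plane source, C(x,t) = M/(n_e·A·√(4πDt)) · exp(−(x−vt)²/(4Dt)), with n_e·A the pore (flow) area.
Plume center vt = 0.751 × 35.7 = 26.8107 m, so the well at 30.7 m is 3.8893 m downgradient of the peak.
√(4πDt) = 9.867 m, giving peak height M/(n_e·A·√(4πDt)) = 0.750/(0.36 × 47.7 × 9.867) = 0.004426 kg/m³.
(x−vt)²/(4Dt) = (3.8893)²/(4 × 0.217 × 35.7) = 0.4882; exp(−0.4882) = 0.6137.
C = 0.004426 × 0.6137 = 0.00272 kg/m³.

0.00272 kg/m³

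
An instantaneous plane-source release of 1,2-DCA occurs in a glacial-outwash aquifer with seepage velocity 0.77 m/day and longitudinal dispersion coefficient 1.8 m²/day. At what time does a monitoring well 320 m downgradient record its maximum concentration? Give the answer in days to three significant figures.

413 days

For the 1D instantaneous-source solution, setting ∂C/∂t = 0 at fixed x gives v²t² + 2Dt − x² = 0, so t = (√(D² + v²x²) − D)/v².
√(D² + v²x²) = √(1.8² + 0.77² × 320²) = 246.4; v² = 0.5929.
t = (246.4 − 1.8)/0.5929 = 413 days (vs. the pure-advection estimate x/v = 416 d).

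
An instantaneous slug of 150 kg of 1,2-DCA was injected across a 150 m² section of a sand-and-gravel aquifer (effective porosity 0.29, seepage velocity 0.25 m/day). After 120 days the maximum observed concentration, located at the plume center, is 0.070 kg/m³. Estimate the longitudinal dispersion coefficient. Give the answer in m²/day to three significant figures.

At the plume center C_max = M/(n_e·A·√(4πDt)), so D = M²/(4πt·(n_e·A·C_max)²).
n_e·A·C_max = 0.29 × 150 × 0.070 = 3.045 kg/m.
D = 150²/(4π × 120 × 3.045²) = 1.61 m²/day.

1.61 m²/day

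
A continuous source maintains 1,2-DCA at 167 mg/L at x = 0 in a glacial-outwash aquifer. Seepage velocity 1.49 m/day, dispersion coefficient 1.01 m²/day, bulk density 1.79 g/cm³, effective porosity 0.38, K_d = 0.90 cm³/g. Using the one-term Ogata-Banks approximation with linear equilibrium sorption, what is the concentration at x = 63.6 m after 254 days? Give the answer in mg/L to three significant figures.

135 mg/L

Retardation factor R = 1 + ρ_b·K_d/n = 1 + 1.79 × 0.90/0.38 = 5.239.
Sorption retards both mechanisms: v_R = v/R = 0.2844 m/day, D_R = D/R = 0.1928 m²/day.
v_R·t = 0.2844 × 254 = 72.2376 m; 2√(D_R t) = 14.00 m; argument = (63.6 − 72.2376)/14.00 = -0.6170.
C = C₀ × ½·erfc(-0.6170) = 167 × 0.8086 = 135 mg/L.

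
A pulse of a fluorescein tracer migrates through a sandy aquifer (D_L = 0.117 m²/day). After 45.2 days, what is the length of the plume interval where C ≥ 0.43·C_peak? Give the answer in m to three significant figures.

8.45 m

The plume is Gaussian with σ = √(2Dt) = √(2 × 0.117 × 45.2) = 3.252 m.
C/C_peak = exp(−Δx²/(2σ²)) = 0.43 ⇒ Δx = σ·√(−2 ln 0.43) = 3.252 × 1.299 = 4.224 m.
Width = 2Δx = 8.45 m.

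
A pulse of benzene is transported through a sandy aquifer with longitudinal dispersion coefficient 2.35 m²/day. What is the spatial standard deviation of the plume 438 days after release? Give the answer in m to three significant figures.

45.4 m

Dispersive spreading gives a Gaussian with σ² = 2Dt; advection only shifts the center.
σ = √(2 × 2.35 × 438) = 45.4 m.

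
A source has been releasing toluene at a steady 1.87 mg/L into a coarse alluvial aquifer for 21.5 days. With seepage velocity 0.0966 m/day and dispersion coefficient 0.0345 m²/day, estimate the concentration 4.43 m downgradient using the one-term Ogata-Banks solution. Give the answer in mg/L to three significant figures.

For a continuous step input, C/C₀ ≈ ½·erfc((x−vt)/(2√(Dt))).
vt = 0.0966 × 21.5 = 2.0769 m and 2√(Dt) = 2√(0.0345 × 21.5) = 1.722 m.
Argument (x−vt)/(2√(Dt)) = (4.43 − 2.0769)/1.722 = 1.366; ½·erfc(1.366) = 0.02669.
C = 1.87 × 0.02669 = 0.0499 mg/L.

0.0499 mg/L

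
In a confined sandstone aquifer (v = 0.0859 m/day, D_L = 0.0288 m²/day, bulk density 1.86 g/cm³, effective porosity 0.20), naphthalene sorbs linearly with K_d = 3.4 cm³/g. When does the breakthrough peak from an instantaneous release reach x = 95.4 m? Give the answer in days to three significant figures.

36100 days

Retardation factor R = 1 + ρ_b·K_d/n = 1 + 1.86 × 3.4/0.20 = 32.62.
Sorption retards both mechanisms: v_R = v/R = 0.002633 m/day, D_R = D/R = 0.0008829 m²/day.
Peak time from v_R²t² + 2D_R t − x² = 0: t = (√(D_R² + v_R²x²) − D_R)/v_R².
√(D_R² + v_R²x²) = √(0.0008829² + 0.002633² × 95.4²) = 0.2512; v_R² = 6.933e-06.
t = (0.2512 − 0.0008829)/6.933e-06 = 36100 days.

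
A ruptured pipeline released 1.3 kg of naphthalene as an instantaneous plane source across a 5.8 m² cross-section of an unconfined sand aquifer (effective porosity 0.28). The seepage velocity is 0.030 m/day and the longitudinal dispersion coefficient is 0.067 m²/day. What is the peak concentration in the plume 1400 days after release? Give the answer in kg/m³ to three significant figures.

0.0233 kg/m³

The peak of an instantaneous 1D plume sits at x = vt; there the Gaussian factor is 1 and C_max = M/(n_e·A·√(4πDt)), where n_e·A is the pore area the mass is dissolved in.
√(4πDt) = √(4π × 0.067 × 1400) = 34.33 m, so C_max = 1.3/(0.28 × 5.8 × 34.33) = 0.0233 kg/m³.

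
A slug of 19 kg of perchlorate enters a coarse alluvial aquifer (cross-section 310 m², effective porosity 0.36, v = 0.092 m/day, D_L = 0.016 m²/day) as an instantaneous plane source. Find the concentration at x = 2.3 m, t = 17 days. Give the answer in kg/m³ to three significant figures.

0.0560 kg/m³

For an instantaneous plane source, C(x,t) = M/(n_e·A·√(4πDt)) · exp(−(x−vt)²/(4Dt)), with n_e·A the pore (flow) area.
Plume center vt = 0.092 × 17 = 1.564 m, so the well at 2.3 m is 0.736 m downgradient of the peak.
√(4πDt) = 1.849 m, giving peak height M/(n_e·A·√(4πDt)) = 19/(0.36 × 310 × 1.849) = 0.09208 kg/m³.
(x−vt)²/(4Dt) = (0.736)²/(4 × 0.016 × 17) = 0.4979; exp(−0.4979) = 0.6078.
C = 0.09208 × 0.6078 = 0.0560 kg/m³.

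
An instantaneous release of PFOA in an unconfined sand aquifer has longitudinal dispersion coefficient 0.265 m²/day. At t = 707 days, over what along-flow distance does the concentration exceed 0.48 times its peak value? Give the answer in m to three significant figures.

The plume is Gaussian with σ = √(2Dt) = √(2 × 0.265 × 707) = 19.36 m.
C/C_peak = exp(−Δx²/(2σ²)) = 0.48 ⇒ Δx = σ·√(−2 ln 0.48) = 19.36 × 1.212 = 23.46 m.
Width = 2Δx = 46.9 m.

46.9 m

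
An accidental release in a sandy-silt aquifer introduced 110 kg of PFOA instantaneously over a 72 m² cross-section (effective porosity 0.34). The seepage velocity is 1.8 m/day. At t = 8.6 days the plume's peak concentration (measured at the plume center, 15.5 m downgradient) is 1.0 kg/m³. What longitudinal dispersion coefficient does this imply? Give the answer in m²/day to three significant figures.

At the plume center C_max = M/(n_e·A·√(4πDt)), so D = M²/(4πt·(n_e·A·C_max)²).
n_e·A·C_max = 0.34 × 72 × 1.0 = 24.48 kg/m.
D = 110²/(4π × 8.6 × 24.48²) = 0.187 m²/day.

0.187 m²/day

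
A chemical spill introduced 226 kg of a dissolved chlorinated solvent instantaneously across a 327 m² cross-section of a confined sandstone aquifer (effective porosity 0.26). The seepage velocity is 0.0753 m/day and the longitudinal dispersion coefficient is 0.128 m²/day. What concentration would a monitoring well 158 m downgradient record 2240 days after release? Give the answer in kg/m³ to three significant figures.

0.0401 kg/m³

For an instantaneous plane source, C(x,t) = M/(n_e·A·√(4πDt)) · exp(−(x−vt)²/(4Dt)), with n_e·A the pore (flow) area.
Plume center vt = 0.0753 × 2240 = 168.672 m, so the well at 158 m is 10.672 m upgradient of the peak.
√(4πDt) = 60.03 m, giving peak height M/(n_e·A·√(4πDt)) = 226/(0.26 × 327 × 60.03) = 0.04428 kg/m³.
(x−vt)²/(4Dt) = (-10.672)²/(4 × 0.128 × 2240) = 0.09931; exp(−0.09931) = 0.9055.
C = 0.04428 × 0.9055 = 0.0401 kg/m³.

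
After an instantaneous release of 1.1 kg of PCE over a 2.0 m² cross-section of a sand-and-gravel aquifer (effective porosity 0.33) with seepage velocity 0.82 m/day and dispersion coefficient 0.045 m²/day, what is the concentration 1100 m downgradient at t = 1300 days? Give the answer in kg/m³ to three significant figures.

For an instantaneous plane source, C(x,t) = M/(n_e·A·√(4πDt)) · exp(−(x−vt)²/(4Dt)), with n_e·A the pore (flow) area.
Plume center vt = 0.82 × 1300 = 1066 m, so the well at 1100 m is 34 m downgradient of the peak.
√(4πDt) = 27.11 m, giving peak height M/(n_e·A·√(4πDt)) = 1.1/(0.33 × 2.0 × 27.11) = 0.06148 kg/m³.
(x−vt)²/(4Dt) = (34)²/(4 × 0.045 × 1300) = 4.940; exp(−4.940) = 0.007155.
C = 0.06148 × 0.007155 = 0.000440 kg/m³.

0.000440 kg/m³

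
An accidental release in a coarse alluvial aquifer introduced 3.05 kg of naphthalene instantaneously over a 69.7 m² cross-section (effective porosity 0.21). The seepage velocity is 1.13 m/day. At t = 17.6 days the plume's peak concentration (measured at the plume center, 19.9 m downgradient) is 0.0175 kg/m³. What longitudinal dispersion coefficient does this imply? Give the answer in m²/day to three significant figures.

At the plume center C_max = M/(n_e·A·√(4πDt)), so D = M²/(4πt·(n_e·A·C_max)²).
n_e·A·C_max = 0.21 × 69.7 × 0.0175 = 0.2561 kg/m.
D = 3.05²/(4π × 17.6 × 0.2561²) = 0.641 m²/day.

0.641 m²/day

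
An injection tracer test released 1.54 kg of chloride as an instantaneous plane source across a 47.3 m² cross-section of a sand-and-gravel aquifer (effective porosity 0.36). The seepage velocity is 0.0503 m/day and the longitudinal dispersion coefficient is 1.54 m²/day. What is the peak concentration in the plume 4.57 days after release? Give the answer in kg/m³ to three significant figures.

0.00962 kg/m³

The peak of an instantaneous 1D plume sits at x = vt; there the Gaussian factor is 1 and C_max = M/(n_e·A·√(4πDt)), where n_e·A is the pore area the mass is dissolved in.
√(4πDt) = √(4π × 1.54 × 4.57) = 9.404 m, so C_max = 1.54/(0.36 × 47.3 × 9.404) = 0.00962 kg/m³.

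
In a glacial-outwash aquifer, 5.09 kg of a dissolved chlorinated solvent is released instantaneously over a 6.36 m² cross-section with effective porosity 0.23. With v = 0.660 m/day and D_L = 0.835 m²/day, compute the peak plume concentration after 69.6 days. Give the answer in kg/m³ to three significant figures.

The peak of an instantaneous 1D plume sits at x = vt; there the Gaussian factor is 1 and C_max = M/(n_e·A·√(4πDt)), where n_e·A is the pore area the mass is dissolved in.
√(4πDt) = √(4π × 0.835 × 69.6) = 27.02 m, so C_max = 5.09/(0.23 × 6.36 × 27.02) = 0.129 kg/m³.

0.129 kg/m³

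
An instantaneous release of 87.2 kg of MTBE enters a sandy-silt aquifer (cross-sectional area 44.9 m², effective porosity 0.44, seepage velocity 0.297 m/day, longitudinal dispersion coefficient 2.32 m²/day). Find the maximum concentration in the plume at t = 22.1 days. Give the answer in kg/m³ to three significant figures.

The peak of an instantaneous 1D plume sits at x = vt; there the Gaussian factor is 1 and C_max = M/(n_e·A·√(4πDt)), where n_e·A is the pore area the mass is dissolved in.
√(4πDt) = √(4π × 2.32 × 22.1) = 25.38 m, so C_max = 87.2/(0.44 × 44.9 × 25.38) = 0.174 kg/m³.

0.174 kg/m³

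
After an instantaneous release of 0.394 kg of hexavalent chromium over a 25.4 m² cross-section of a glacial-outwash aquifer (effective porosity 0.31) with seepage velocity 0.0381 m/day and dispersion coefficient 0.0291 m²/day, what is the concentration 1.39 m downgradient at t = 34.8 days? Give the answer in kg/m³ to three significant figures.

For an instantaneous plane source, C(x,t) = M/(n_e·A·√(4πDt)) · exp(−(x−vt)²/(4Dt)), with n_e·A the pore (flow) area.
Plume center vt = 0.0381 × 34.8 = 1.32588 m, so the well at 1.39 m is 0.06412 m downgradient of the peak.
√(4πDt) = 3.567 m, giving peak height M/(n_e·A·√(4πDt)) = 0.394/(0.31 × 25.4 × 3.567) = 0.01403 kg/m³.
(x−vt)²/(4Dt) = (0.06412)²/(4 × 0.0291 × 34.8) = 0.001015; exp(−0.001015) = 0.9990.
C = 0.01403 × 0.9990 = 0.0140 kg/m³.

0.0140 kg/m³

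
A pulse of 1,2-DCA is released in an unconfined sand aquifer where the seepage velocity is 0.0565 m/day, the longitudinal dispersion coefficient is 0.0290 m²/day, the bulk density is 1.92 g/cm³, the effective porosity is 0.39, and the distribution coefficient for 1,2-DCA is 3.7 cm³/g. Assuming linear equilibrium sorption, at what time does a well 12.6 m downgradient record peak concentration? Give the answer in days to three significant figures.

Retardation factor R = 1 + ρ_b·K_d/n = 1 + 1.92 × 3.7/0.39 = 19.22.
Sorption retards both mechanisms: v_R = v/R = 0.002940 m/day, D_R = D/R = 0.001509 m²/day.
Peak time from v_R²t² + 2D_R t − x² = 0: t = (√(D_R² + v_R²x²) − D_R)/v_R².
√(D_R² + v_R²x²) = √(0.001509² + 0.002940² × 12.6²) = 0.03707; v_R² = 8.644e-06.
t = (0.03707 − 0.001509)/8.644e-06 = 4110 days.

4110 days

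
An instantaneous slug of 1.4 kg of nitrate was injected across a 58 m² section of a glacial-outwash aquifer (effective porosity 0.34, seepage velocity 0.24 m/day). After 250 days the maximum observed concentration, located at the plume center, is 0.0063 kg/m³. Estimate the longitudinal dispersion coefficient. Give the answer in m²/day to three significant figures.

At the plume center C_max = M/(n_e·A·√(4πDt)), so D = M²/(4πt·(n_e·A·C_max)²).
n_e·A·C_max = 0.34 × 58 × 0.0063 = 0.1242 kg/m.
D = 1.4²/(4π × 250 × 0.1242²) = 0.0404 m²/day.

0.0404 m²/day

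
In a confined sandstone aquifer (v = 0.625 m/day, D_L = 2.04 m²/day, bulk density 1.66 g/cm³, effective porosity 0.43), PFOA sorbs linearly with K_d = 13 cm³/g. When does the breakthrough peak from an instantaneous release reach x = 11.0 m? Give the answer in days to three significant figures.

Retardation factor R = 1 + ρ_b·K_d/n = 1 + 1.66 × 13/0.43 = 51.19.
Sorption retards both mechanisms: v_R = v/R = 0.01221 m/day, D_R = D/R = 0.03985 m²/day.
Peak time from v_R²t² + 2D_R t − x² = 0: t = (√(D_R² + v_R²x²) − D_R)/v_R².
√(D_R² + v_R²x²) = √(0.03985² + 0.01221² × 11.0²) = 0.1401; v_R² = 0.0001491.
t = (0.1401 − 0.03985)/0.0001491 = 672 days.

672 days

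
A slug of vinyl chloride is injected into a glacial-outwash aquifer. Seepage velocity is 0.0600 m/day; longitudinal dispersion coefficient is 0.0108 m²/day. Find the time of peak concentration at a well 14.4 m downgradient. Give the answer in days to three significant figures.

237 days

For the 1D instantaneous-source solution, setting ∂C/∂t = 0 at fixed x gives v²t² + 2Dt − x² = 0, so t = (√(D² + v²x²) − D)/v².
√(D² + v²x²) = √(0.0108² + 0.0600² × 14.4²) = 0.8641; v² = 0.0036.
t = (0.8641 − 0.0108)/0.0036 = 237 days (vs. the pure-advection estimate x/v = 240 d).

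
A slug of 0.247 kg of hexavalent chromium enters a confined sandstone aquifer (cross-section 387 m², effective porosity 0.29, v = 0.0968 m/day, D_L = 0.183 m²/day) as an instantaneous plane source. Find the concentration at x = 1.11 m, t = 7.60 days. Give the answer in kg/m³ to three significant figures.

0.000513 kg/m³

For an instantaneous plane source, C(x,t) = M/(n_e·A·√(4πDt)) · exp(−(x−vt)²/(4Dt)), with n_e·A the pore (flow) area.
Plume center vt = 0.0968 × 7.60 = 0.73568 m, so the well at 1.11 m is 0.37432 m downgradient of the peak.
√(4πDt) = 4.181 m, giving peak height M/(n_e·A·√(4πDt)) = 0.247/(0.29 × 387 × 4.181) = 0.0005264 kg/m³.
(x−vt)²/(4Dt) = (0.37432)²/(4 × 0.183 × 7.60) = 0.02519; exp(−0.02519) = 0.9751.
C = 0.0005264 × 0.9751 = 0.000513 kg/m³.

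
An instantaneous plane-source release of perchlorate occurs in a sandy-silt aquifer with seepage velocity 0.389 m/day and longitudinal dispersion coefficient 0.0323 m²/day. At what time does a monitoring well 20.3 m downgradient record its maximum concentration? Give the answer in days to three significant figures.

52.0 days

For the 1D instantaneous-source solution, setting ∂C/∂t = 0 at fixed x gives v²t² + 2Dt − x² = 0, so t = (√(D² + v²x²) − D)/v².
√(D² + v²x²) = √(0.0323² + 0.389² × 20.3²) = 7.897; v² = 0.151321.
t = (7.897 − 0.0323)/0.151321 = 52.0 days (vs. the pure-advection estimate x/v = 52.2 d).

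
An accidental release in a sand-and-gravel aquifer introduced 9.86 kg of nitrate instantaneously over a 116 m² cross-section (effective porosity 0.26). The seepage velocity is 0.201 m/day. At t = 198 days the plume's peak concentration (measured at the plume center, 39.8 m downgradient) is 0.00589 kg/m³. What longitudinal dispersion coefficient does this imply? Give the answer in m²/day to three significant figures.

1.24 m²/day

At the plume center C_max = M/(n_e·A·√(4πDt)), so D = M²/(4πt·(n_e·A·C_max)²).
n_e·A·C_max = 0.26 × 116 × 0.00589 = 0.1776 kg/m.
D = 9.86²/(4π × 198 × 0.1776²) = 1.24 m²/day.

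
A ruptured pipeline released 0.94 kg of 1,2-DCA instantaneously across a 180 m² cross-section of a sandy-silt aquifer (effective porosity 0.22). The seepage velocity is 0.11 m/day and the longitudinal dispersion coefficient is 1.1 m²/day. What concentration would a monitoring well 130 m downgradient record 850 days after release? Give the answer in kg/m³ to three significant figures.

0.000153 kg/m³

For an instantaneous plane source, C(x,t) = M/(n_e·A·√(4πDt)) · exp(−(x−vt)²/(4Dt)), with n_e·A the pore (flow) area.
Plume center vt = 0.11 × 850 = 93.5 m, so the well at 130 m is 36.5 m downgradient of the peak.
√(4πDt) = 108.4 m, giving peak height M/(n_e·A·√(4πDt)) = 0.94/(0.22 × 180 × 108.4) = 0.0002190 kg/m³.
(x−vt)²/(4Dt) = (36.5)²/(4 × 1.1 × 850) = 0.3562; exp(−0.3562) = 0.7003.
C = 0.0002190 × 0.7003 = 0.000153 kg/m³.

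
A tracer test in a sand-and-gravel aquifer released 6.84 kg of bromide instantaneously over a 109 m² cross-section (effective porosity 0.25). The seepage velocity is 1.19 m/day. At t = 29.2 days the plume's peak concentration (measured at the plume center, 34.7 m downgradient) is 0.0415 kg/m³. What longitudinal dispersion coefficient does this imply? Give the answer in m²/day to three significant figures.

At the plume center C_max = M/(n_e·A·√(4πDt)), so D = M²/(4πt·(n_e·A·C_max)²).
n_e·A·C_max = 0.25 × 109 × 0.0415 = 1.131 kg/m.
D = 6.84²/(4π × 29.2 × 1.131²) = 0.0997 m²/day.

0.0997 m²/day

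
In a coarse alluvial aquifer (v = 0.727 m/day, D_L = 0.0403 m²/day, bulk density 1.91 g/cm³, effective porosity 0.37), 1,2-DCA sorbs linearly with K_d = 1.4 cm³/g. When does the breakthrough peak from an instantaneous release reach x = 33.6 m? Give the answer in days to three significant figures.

380 days

Retardation factor R = 1 + ρ_b·K_d/n = 1 + 1.91 × 1.4/0.37 = 8.227.
Sorption retards both mechanisms: v_R = v/R = 0.08837 m/day, D_R = D/R = 0.004899 m²/day.
Peak time from v_R²t² + 2D_R t − x² = 0: t = (√(D_R² + v_R²x²) − D_R)/v_R².
√(D_R² + v_R²x²) = √(0.004899² + 0.08837² × 33.6²) = 2.969; v_R² = 0.007809.
t = (2.969 − 0.004899)/0.007809 = 380 days.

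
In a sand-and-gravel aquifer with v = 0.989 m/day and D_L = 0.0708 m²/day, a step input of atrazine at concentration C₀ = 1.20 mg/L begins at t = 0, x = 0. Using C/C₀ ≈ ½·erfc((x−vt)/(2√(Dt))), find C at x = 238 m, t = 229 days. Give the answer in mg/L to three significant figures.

0.0259 mg/L

For a continuous step input, C/C₀ ≈ ½·erfc((x−vt)/(2√(Dt))).
vt = 0.989 × 229 = 226.481 m and 2√(Dt) = 2√(0.0708 × 229) = 8.053 m.
Argument (x−vt)/(2√(Dt)) = (238 − 226.481)/8.053 = 1.430; ½·erfc(1.430) = 0.02157.
C = 1.20 × 0.02157 = 0.0259 mg/L.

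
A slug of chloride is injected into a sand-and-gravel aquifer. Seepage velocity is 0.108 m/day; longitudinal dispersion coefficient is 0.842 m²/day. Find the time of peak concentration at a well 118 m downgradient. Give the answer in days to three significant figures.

1020 days

For the 1D instantaneous-source solution, setting ∂C/∂t = 0 at fixed x gives v²t² + 2Dt − x² = 0, so t = (√(D² + v²x²) − D)/v².
√(D² + v²x²) = √(0.842² + 0.108² × 118²) = 12.77; v² = 0.011664.
t = (12.77 − 0.842)/0.011664 = 1020 days (vs. the pure-advection estimate x/v = 1090 d).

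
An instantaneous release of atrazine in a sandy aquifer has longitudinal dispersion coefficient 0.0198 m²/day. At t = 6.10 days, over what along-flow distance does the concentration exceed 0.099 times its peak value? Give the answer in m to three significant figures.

The plume is Gaussian with σ = √(2Dt) = √(2 × 0.0198 × 6.10) = 0.4915 m.
C/C_peak = exp(−Δx²/(2σ²)) = 0.099 ⇒ Δx = σ·√(−2 ln 0.099) = 0.4915 × 2.151 = 1.057 m.
Width = 2Δx = 2.11 m.

2.11 m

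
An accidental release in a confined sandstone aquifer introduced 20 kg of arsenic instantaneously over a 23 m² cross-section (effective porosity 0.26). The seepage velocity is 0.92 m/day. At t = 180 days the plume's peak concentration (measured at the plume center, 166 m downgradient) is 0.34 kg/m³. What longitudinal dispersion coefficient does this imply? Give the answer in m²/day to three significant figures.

At the plume center C_max = M/(n_e·A·√(4πDt)), so D = M²/(4πt·(n_e·A·C_max)²).
n_e·A·C_max = 0.26 × 23 × 0.34 = 2.033 kg/m.
D = 20²/(4π × 180 × 2.033²) = 0.0428 m²/day.

0.0428 m²/day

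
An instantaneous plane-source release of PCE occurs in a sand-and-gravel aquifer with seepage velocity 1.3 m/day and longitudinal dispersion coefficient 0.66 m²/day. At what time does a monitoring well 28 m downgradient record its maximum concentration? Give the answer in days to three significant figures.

21.2 days

For the 1D instantaneous-source solution, setting ∂C/∂t = 0 at fixed x gives v²t² + 2Dt − x² = 0, so t = (√(D² + v²x²) − D)/v².
√(D² + v²x²) = √(0.66² + 1.3² × 28²) = 36.41; v² = 1.69.
t = (36.41 − 0.66)/1.69 = 21.2 days (vs. the pure-advection estimate x/v = 21.5 d).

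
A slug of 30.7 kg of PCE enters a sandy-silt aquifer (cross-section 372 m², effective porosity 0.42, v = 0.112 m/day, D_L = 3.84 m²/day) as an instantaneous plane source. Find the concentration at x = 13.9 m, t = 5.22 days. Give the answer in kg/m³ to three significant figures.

For an instantaneous plane source, C(x,t) = M/(n_e·A·√(4πDt)) · exp(−(x−vt)²/(4Dt)), with n_e·A the pore (flow) area.
Plume center vt = 0.112 × 5.22 = 0.58464 m, so the well at 13.9 m is 13.31536 m downgradient of the peak.
√(4πDt) = 15.87 m, giving peak height M/(n_e·A·√(4πDt)) = 30.7/(0.42 × 372 × 15.87) = 0.01238 kg/m³.
(x−vt)²/(4Dt) = (13.31536)²/(4 × 3.84 × 5.22) = 2.211; exp(−2.211) = 0.1096.
C = 0.01238 × 0.1096 = 0.00136 kg/m³.

0.00136 kg/m³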